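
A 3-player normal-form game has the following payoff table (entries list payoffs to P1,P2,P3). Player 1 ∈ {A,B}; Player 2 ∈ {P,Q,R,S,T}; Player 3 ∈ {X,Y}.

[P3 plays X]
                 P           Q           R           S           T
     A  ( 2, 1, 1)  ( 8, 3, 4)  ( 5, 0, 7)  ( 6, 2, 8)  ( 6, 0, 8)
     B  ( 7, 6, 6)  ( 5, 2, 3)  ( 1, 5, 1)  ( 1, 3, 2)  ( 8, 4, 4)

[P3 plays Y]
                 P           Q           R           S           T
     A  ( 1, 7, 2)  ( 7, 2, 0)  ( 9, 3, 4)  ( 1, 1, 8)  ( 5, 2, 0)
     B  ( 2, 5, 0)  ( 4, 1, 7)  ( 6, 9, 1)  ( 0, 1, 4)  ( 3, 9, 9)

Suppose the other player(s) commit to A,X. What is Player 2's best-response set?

u_2(P vs A,X) = 1
u_2(Q vs A,X) = 3
u_2(R vs A,X) = 0
u_2(S vs A,X) = 2
u_2(T vs A,X) = 0
max payoff 3 at {Q}

argmax u_2 = {Q}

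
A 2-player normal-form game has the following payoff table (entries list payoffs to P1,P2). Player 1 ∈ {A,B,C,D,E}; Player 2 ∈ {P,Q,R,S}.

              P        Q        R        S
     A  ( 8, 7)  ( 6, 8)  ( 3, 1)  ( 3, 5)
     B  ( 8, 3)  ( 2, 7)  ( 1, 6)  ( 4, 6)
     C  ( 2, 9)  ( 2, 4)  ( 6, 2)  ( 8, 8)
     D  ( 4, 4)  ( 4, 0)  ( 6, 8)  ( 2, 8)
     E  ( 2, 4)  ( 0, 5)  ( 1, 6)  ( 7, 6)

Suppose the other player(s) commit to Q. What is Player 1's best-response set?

BR_1 = {A}

u_1(A vs Q) = 6
u_1(B vs Q) = 2
u_1(C vs Q) = 2
u_1(D vs Q) = 4
u_1(E vs Q) = 0
max payoff 6 at {A}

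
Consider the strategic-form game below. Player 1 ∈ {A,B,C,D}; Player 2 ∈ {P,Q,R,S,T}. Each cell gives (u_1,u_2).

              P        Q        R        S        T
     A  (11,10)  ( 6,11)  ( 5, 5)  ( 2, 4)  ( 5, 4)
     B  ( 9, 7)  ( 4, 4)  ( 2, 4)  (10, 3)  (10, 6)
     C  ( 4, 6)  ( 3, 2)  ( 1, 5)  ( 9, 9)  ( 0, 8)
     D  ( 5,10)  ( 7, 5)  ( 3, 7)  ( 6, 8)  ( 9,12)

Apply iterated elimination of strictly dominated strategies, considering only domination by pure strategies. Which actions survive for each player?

IESDS → P1:{A,B,D} P2:{P,Q,T}

P1 drop C (B beats it: P:9>4 Q:4>3 R:2>1 S:10>9 T:10>0)
P2 drop R (P beats it: A:10>5 B:7>4 D:10>7)
P2 drop S (P beats it: A:10>4 B:7>3 D:10>8)
P1→{A,B,D} P2→{P,Q,T}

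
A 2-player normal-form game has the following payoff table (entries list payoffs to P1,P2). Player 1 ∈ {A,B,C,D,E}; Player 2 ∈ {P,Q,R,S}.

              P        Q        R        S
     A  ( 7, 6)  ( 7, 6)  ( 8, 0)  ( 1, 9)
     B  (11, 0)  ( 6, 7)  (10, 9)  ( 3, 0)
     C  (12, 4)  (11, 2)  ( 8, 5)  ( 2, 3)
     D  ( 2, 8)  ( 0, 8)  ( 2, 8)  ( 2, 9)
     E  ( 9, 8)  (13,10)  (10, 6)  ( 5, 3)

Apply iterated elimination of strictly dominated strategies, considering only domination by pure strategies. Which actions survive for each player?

P1 drop A (E beats it: P:9>7 Q:13>7 R:10>8 S:5>1)
P1 drop D (B beats it: P:11>2 Q:6>0 R:10>2 S:3>2)
P2 drop S (R beats it: B:9>0 C:5>3 E:6>3)
P1→{B,C,E} P2→{P,Q,R}

Remaining: P1:{B,C,E} P2:{P,Q,R}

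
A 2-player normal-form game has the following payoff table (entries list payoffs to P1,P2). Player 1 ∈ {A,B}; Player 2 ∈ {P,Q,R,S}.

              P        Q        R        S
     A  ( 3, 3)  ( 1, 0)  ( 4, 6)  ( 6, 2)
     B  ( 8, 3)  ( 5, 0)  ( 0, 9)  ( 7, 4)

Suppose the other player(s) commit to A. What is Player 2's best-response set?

P2 best: {R}

u_2(P vs A) = 3
u_2(Q vs A) = 0
u_2(R vs A) = 6
u_2(S vs A) = 2
max payoff 6 at {R}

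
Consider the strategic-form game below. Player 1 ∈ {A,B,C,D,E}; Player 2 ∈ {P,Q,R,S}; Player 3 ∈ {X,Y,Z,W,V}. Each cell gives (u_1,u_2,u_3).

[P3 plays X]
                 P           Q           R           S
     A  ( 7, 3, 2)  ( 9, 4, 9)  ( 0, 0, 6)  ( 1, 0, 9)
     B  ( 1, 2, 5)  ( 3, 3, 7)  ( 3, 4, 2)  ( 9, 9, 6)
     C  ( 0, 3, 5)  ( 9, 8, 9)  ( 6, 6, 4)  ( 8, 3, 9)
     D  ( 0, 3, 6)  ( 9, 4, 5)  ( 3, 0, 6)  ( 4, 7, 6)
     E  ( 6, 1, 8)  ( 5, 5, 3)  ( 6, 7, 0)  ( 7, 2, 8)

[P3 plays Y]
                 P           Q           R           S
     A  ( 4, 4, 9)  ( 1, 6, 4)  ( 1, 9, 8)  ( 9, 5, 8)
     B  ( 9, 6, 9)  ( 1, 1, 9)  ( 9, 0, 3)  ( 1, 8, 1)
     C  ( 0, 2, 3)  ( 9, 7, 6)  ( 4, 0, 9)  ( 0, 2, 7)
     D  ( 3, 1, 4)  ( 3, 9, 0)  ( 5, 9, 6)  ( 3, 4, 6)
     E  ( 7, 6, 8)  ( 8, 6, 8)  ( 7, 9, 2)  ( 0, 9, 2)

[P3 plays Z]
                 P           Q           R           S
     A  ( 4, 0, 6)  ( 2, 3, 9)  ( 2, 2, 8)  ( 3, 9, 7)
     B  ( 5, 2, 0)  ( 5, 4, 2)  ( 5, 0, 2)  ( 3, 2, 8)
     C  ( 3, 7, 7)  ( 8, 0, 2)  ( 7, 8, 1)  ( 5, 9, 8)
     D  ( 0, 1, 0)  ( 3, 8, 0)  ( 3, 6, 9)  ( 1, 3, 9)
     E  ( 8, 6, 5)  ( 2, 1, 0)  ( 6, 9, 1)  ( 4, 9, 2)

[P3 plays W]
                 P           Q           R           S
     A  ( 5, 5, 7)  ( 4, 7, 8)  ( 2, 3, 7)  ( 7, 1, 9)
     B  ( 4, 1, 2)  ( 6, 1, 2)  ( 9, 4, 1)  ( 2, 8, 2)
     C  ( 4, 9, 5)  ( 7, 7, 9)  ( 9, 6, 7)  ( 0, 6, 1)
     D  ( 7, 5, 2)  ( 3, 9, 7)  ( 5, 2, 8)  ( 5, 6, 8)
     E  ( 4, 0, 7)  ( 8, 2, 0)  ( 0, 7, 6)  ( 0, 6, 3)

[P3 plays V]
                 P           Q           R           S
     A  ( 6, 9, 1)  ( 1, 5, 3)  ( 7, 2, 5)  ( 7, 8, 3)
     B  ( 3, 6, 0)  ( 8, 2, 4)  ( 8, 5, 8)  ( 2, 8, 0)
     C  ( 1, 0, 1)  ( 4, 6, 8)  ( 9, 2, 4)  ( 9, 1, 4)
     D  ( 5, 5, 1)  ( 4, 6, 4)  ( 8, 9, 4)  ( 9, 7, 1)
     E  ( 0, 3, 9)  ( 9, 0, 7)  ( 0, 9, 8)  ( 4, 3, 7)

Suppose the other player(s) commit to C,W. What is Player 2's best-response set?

u_2(P vs C,W) = 9
u_2(Q vs C,W) = 7
u_2(R vs C,W) = 6
u_2(S vs C,W) = 6
max payoff 9 at {P}

P2 best: {P}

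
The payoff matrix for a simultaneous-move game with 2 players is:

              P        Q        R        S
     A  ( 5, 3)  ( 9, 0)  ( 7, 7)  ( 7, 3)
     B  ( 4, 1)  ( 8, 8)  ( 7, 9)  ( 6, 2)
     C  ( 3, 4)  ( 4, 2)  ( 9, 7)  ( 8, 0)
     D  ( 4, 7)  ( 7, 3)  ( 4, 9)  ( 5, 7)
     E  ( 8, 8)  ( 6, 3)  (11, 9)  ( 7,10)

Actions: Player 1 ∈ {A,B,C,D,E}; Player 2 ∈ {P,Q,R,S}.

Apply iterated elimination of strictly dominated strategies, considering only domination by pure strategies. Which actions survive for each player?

IESDS → P1:{C,E} P2:{R,S}

P1 drop D (A beats it: P:5>4 Q:9>7 R:7>4 S:7>5)
P2 drop P (R beats it: A:7>3 B:9>1 C:7>4 E:9>8)
P2 drop Q (R beats it: A:7>0 B:9>8 C:7>2 E:9>3)
P1 drop A (C beats it: R:9>7 S:8>7)
P1 drop B (C beats it: R:9>7 S:8>6)
P1→{C,E} P2→{R,S}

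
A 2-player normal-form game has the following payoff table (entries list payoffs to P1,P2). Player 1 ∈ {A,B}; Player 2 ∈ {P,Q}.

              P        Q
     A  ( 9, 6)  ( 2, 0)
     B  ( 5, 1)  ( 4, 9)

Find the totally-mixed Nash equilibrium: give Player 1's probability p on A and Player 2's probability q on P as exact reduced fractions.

P1 indiff ⇒ q·9+(1-q)·2 = q·5+(1-q)·4 ⇒ q(4) = (1-q)(2) ⇒ q = 1/3
P2 indiff ⇒ p·6+(1-p)·1 = p·0+(1-p)·9 ⇒ p(6) = (1-p)(8) ⇒ p = 4/7

(p,q) = (4/7, 1/3)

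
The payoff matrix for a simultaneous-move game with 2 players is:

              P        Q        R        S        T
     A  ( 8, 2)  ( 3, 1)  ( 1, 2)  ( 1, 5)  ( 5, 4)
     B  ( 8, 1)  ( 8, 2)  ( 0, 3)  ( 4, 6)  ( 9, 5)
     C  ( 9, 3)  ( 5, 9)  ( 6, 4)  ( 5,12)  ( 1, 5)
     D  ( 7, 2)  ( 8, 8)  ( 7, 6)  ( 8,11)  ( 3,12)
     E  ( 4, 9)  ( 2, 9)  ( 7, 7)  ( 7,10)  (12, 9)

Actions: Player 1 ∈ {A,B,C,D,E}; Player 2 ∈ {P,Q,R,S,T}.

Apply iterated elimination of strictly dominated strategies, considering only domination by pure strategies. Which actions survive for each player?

P2 drop P (S beats it: A:5>2 B:6>1 C:12>3 D:11>2 E:10>9)
P1 drop C (D beats it: Q:8>5 R:7>6 S:8>5 T:3>1)
P2 drop Q (S beats it: A:5>1 B:6>2 D:11>8 E:10>9)
P1 drop A (E beats it: R:7>1 S:7>1 T:12>5)
P1 drop B (E beats it: R:7>0 S:7>4 T:12>9)
P2 drop R (S beats it: D:11>6 E:10>7)
P1→{D,E} P2→{S,T}

Remaining: P1:{D,E} P2:{S,T}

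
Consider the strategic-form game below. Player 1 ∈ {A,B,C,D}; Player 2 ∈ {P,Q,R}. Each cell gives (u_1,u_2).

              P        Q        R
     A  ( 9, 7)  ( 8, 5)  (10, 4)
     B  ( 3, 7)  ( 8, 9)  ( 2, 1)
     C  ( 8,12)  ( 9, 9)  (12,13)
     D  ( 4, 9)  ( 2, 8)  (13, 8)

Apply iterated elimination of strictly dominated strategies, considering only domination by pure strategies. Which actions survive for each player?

P1 drop B (C beats it: P:8>3 Q:9>8 R:12>2)
P2 drop Q (P beats it: A:7>5 C:12>9 D:9>8)
P1→{A,C,D} P2→{P,R}

Remaining: P1:{A,C,D} P2:{P,R}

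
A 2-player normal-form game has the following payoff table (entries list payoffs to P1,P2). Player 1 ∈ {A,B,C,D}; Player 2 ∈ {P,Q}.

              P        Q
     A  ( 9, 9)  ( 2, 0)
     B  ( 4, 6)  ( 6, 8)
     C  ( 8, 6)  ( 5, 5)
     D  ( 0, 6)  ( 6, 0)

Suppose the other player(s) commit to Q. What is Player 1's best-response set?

u_1(A vs Q) = 2
u_1(B vs Q) = 6
u_1(C vs Q) = 5
u_1(D vs Q) = 6
max payoff 6 at {B,D}

argmax u_1 = {B,D}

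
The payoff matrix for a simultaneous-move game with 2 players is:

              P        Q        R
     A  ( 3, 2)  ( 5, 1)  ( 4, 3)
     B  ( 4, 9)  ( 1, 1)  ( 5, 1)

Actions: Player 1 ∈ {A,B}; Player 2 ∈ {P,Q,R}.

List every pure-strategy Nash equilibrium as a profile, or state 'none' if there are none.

PSNE = {(B,P)}

(A,P): not NE [P1→B gives 4>3; P2→R gives 3>2]
(A,Q): not NE [P2→R gives 3>1]
(A,R): not NE [P1→B gives 5>4]
(B,P): NE
(B,Q): not NE [P1→A gives 5>1; P2→P gives 9>1]
(B,R): not NE [P2→P gives 9>1]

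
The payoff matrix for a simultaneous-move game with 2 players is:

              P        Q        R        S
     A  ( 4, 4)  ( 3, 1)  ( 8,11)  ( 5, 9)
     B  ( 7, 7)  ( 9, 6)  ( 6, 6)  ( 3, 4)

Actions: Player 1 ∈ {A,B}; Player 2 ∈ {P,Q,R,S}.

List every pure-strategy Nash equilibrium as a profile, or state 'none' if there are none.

(A,P): not NE [P1→B gives 7>4; P2→R gives 11>4]
(A,Q): not NE [P1→B gives 9>3; P2→R gives 11>1]
(A,R): NE
(A,S): not NE [P2→R gives 11>9]
(B,P): NE
(B,Q): not NE [P2→P gives 7>6]
(B,R): not NE [P1→A gives 8>6; P2→P gives 7>6]
(B,S): not NE [P1→A gives 5>3; P2→P gives 7>4]

PSNE = {(A,R), (B,P)}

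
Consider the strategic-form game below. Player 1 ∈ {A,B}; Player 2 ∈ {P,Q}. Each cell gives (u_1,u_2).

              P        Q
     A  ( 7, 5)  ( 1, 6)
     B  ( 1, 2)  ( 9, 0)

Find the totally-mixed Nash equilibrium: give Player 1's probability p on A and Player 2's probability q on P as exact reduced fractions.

P1 indiff ⇒ q·7+(1-q)·1 = q·1+(1-q)·9 ⇒ q(6) = (1-q)(8) ⇒ q = 4/7
P2 indiff ⇒ p·5+(1-p)·2 = p·6+(1-p)·0 ⇒ p(-1) = (1-p)(-2) ⇒ p = 2/3

(p,q) = (2/3, 4/7)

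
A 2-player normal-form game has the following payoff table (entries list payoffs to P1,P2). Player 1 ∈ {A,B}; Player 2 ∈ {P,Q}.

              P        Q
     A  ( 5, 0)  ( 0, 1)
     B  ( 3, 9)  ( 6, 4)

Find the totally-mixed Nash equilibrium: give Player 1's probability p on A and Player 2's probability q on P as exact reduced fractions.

P1 indiff ⇒ q·5+(1-q)·0 = q·3+(1-q)·6 ⇒ q(2) = (1-q)(6) ⇒ q = 3/4
P2 indiff ⇒ p·0+(1-p)·9 = p·1+(1-p)·4 ⇒ p(-1) = (1-p)(-5) ⇒ p = 5/6

p=5/6, q=3/4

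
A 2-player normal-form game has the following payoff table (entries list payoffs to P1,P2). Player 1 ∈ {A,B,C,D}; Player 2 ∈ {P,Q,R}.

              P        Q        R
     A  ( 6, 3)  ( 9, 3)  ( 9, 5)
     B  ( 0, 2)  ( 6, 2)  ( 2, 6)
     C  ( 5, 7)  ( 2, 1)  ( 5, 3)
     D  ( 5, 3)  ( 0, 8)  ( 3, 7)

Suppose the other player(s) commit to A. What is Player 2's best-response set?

u_2(P vs A) = 3
u_2(Q vs A) = 3
u_2(R vs A) = 5
max payoff 5 at {R}

P2 best: {R}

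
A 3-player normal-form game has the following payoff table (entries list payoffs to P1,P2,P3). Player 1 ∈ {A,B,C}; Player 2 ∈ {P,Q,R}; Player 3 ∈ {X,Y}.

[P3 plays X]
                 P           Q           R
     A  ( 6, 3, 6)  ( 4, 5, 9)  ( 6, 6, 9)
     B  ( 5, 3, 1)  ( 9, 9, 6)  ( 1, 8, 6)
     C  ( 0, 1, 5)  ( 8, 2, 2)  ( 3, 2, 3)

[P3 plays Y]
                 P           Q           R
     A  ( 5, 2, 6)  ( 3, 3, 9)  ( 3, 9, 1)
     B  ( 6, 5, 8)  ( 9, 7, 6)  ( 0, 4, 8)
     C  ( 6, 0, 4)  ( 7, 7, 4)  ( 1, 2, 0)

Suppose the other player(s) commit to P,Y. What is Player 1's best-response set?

u_1(A vs P,Y) = 5
u_1(B vs P,Y) = 6
u_1(C vs P,Y) = 6
max payoff 6 at {B,C}

BR_1 = {B,C}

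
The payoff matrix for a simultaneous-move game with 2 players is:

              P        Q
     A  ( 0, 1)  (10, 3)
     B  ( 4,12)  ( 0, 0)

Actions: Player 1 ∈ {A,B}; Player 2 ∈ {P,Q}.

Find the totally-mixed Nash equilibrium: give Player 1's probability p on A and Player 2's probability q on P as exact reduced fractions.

(p,q) = (6/7, 5/7)

P1 indiff ⇒ q·0+(1-q)·10 = q·4+(1-q)·0 ⇒ q(-4) = (1-q)(-10) ⇒ q = 5/7
P2 indiff ⇒ p·1+(1-p)·12 = p·3+(1-p)·0 ⇒ p(-2) = (1-p)(-12) ⇒ p = 6/7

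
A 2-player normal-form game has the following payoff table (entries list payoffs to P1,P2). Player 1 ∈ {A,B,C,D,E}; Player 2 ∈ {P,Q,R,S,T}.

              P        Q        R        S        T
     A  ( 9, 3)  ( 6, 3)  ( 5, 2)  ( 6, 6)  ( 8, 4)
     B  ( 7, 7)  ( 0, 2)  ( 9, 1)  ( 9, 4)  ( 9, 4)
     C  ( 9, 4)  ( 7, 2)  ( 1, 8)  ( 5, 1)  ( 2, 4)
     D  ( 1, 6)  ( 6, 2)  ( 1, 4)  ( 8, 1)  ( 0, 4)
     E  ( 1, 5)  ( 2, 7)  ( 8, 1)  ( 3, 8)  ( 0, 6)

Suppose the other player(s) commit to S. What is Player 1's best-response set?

P1 best: {B}

u_1(A vs S) = 6
u_1(B vs S) = 9
u_1(C vs S) = 5
u_1(D vs S) = 8
u_1(E vs S) = 3
max payoff 9 at {B}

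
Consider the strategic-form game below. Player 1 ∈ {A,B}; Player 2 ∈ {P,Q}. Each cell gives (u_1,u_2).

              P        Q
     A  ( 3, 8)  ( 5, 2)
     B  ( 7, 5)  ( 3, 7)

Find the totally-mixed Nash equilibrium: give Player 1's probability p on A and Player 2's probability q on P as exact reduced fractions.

P1 indiff ⇒ q·3+(1-q)·5 = q·7+(1-q)·3 ⇒ q(-4) = (1-q)(-2) ⇒ q = 1/3
P2 indiff ⇒ p·8+(1-p)·5 = p·2+(1-p)·7 ⇒ p(6) = (1-p)(2) ⇒ p = 1/4

(p,q) = (1/4, 1/3)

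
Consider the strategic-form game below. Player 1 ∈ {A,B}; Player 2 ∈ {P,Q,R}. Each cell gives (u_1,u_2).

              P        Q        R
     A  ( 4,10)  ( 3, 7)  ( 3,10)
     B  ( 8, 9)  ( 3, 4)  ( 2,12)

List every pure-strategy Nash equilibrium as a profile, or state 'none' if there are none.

(A,P): not NE [P1→B gives 8>4]
(A,Q): not NE [P2→R gives 10>7]
(A,R): NE
(B,P): not NE [P2→R gives 12>9]
(B,Q): not NE [P2→R gives 12>4]
(B,R): not NE [P1→A gives 3>2]

PSNE = {(A,R)}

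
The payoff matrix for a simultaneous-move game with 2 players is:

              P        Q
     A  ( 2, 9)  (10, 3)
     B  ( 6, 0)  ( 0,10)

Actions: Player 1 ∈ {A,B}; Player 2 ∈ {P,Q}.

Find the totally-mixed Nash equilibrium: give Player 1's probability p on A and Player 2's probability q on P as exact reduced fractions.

(p,q) = (5/8, 5/7)

P1 indiff ⇒ q·2+(1-q)·10 = q·6+(1-q)·0 ⇒ q(-4) = (1-q)(-10) ⇒ q = 5/7
P2 indiff ⇒ p·9+(1-p)·0 = p·3+(1-p)·10 ⇒ p(6) = (1-p)(10) ⇒ p = 5/8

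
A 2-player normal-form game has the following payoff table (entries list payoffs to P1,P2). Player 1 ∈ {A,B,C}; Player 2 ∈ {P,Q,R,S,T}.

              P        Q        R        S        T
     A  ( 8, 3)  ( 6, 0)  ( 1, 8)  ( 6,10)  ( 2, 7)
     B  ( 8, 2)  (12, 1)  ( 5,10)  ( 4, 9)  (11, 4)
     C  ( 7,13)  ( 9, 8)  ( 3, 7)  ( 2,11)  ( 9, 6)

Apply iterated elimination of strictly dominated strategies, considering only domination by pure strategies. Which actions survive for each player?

P1 drop C (B beats it: P:8>7 Q:12>9 R:5>3 S:4>2 T:11>9)
P2 drop P (R beats it: A:8>3 B:10>2)
P2 drop Q (R beats it: A:8>0 B:10>1)
P2 drop T (R beats it: A:8>7 B:10>4)
P1→{A,B} P2→{R,S}

Survivors P1:{A,B} P2:{R,S}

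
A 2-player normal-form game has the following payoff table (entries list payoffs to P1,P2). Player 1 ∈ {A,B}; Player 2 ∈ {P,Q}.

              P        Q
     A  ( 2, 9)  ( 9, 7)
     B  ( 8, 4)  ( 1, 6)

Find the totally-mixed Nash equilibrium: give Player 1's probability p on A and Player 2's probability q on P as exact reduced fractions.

p=1/2, q=4/7

P1 indiff ⇒ q·2+(1-q)·9 = q·8+(1-q)·1 ⇒ q(-6) = (1-q)(-8) ⇒ q = 4/7
P2 indiff ⇒ p·9+(1-p)·4 = p·7+(1-p)·6 ⇒ p(2) = (1-p)(2) ⇒ p = 1/2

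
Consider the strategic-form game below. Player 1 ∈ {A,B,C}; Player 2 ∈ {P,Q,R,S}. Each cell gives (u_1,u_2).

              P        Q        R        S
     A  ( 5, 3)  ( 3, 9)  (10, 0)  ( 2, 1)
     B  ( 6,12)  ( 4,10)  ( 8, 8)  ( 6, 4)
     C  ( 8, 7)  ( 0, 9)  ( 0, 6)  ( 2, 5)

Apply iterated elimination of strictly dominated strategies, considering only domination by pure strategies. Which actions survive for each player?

P2 drop R (P beats it: A:3>0 B:12>8 C:7>6)
P1 drop A (B beats it: P:6>5 Q:4>3 S:6>2)
P2 drop S (P beats it: B:12>4 C:7>5)
P1→{B,C} P2→{P,Q}

Remaining: P1:{B,C} P2:{P,Q}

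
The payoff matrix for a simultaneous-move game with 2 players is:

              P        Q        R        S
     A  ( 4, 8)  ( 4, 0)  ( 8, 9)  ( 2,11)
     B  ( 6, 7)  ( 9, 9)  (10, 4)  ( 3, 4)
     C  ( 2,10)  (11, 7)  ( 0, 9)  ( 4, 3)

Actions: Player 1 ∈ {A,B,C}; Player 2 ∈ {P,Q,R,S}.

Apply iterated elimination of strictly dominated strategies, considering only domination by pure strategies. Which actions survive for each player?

P1 drop A (B beats it: P:6>4 Q:9>4 R:10>8 S:3>2)
P2 drop R (P beats it: B:7>4 C:10>9)
P2 drop S (P beats it: B:7>4 C:10>3)
P1→{B,C} P2→{P,Q}

IESDS → P1:{B,C} P2:{P,Q}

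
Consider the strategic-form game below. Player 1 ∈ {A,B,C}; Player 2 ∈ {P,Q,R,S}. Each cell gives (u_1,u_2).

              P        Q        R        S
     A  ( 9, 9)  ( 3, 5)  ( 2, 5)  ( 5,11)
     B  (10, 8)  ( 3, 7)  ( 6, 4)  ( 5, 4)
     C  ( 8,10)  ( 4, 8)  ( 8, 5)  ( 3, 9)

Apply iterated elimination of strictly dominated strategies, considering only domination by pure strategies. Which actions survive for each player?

P2 drop Q (P beats it: A:9>5 B:8>7 C:10>8)
P2 drop R (P beats it: A:9>5 B:8>4 C:10>5)
P1 drop C (A beats it: P:9>8 S:5>3)
P1→{A,B} P2→{P,S}

IESDS → P1:{A,B} P2:{P,S}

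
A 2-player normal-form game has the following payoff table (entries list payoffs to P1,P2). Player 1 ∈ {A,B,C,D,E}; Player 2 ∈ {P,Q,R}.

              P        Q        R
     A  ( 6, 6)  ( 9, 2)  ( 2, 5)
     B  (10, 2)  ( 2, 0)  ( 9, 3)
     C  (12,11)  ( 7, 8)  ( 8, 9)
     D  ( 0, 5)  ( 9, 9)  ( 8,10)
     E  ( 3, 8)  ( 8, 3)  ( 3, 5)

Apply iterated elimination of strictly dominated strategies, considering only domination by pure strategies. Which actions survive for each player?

Survivors P1:{B,C} P2:{P,R}

P2 drop Q (R beats it: A:5>2 B:3>0 C:9>8 D:10>9 E:5>3)
P1 drop A (B beats it: P:10>6 R:9>2)
P1 drop D (B beats it: P:10>0 R:9>8)
P1 drop E (B beats it: P:10>3 R:9>3)
P1→{B,C} P2→{P,R}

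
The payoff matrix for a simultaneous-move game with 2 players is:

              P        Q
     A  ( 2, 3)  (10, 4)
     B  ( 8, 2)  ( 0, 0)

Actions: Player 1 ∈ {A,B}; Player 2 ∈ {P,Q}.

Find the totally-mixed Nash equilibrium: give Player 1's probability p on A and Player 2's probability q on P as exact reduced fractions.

P1 indiff ⇒ q·2+(1-q)·10 = q·8+(1-q)·0 ⇒ q(-6) = (1-q)(-10) ⇒ q = 5/8
P2 indiff ⇒ p·3+(1-p)·2 = p·4+(1-p)·0 ⇒ p(-1) = (1-p)(-2) ⇒ p = 2/3

P1 mixes 2/3 on A; P2 mixes 5/8 on P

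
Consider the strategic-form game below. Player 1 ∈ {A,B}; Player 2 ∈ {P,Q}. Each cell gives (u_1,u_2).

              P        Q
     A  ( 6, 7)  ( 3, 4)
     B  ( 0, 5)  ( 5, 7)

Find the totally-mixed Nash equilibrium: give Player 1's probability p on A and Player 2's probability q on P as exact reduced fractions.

P1 mixes 2/5 on A; P2 mixes 1/4 on P

P1 indiff ⇒ q·6+(1-q)·3 = q·0+(1-q)·5 ⇒ q(6) = (1-q)(2) ⇒ q = 1/4
P2 indiff ⇒ p·7+(1-p)·5 = p·4+(1-p)·7 ⇒ p(3) = (1-p)(2) ⇒ p = 2/5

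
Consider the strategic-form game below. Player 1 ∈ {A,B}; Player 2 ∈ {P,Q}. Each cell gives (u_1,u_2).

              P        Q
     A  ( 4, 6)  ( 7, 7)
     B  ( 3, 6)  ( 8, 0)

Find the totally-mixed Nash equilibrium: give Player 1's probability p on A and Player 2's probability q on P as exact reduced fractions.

P1 indiff ⇒ q·4+(1-q)·7 = q·3+(1-q)·8 ⇒ q(1) = (1-q)(1) ⇒ q = 1/2
P2 indiff ⇒ p·6+(1-p)·6 = p·7+(1-p)·0 ⇒ p(-1) = (1-p)(-6) ⇒ p = 6/7

(p,q) = (6/7, 1/2)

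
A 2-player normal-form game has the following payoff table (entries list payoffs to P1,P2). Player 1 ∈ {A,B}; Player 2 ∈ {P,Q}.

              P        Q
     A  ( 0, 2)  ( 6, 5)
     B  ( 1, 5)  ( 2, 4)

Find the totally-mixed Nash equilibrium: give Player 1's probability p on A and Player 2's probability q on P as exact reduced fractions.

p=1/4, q=4/5

P1 indiff ⇒ q·0+(1-q)·6 = q·1+(1-q)·2 ⇒ q(-1) = (1-q)(-4) ⇒ q = 4/5
P2 indiff ⇒ p·2+(1-p)·5 = p·5+(1-p)·4 ⇒ p(-3) = (1-p)(-1) ⇒ p = 1/4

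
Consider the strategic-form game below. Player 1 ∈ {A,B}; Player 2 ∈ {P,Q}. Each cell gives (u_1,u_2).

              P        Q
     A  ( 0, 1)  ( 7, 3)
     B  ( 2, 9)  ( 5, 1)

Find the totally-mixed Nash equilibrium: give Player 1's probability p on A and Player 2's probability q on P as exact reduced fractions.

P1 indiff ⇒ q·0+(1-q)·7 = q·2+(1-q)·5 ⇒ q(-2) = (1-q)(-2) ⇒ q = 1/2
P2 indiff ⇒ p·1+(1-p)·9 = p·3+(1-p)·1 ⇒ p(-2) = (1-p)(-8) ⇒ p = 4/5

(p,q) = (4/5, 1/2)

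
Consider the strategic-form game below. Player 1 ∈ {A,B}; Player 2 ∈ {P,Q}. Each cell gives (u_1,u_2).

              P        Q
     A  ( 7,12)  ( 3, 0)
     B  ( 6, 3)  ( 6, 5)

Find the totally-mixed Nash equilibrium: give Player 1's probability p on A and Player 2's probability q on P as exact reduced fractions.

p=1/7, q=3/4

P1 indiff ⇒ q·7+(1-q)·3 = q·6+(1-q)·6 ⇒ q(1) = (1-q)(3) ⇒ q = 3/4
P2 indiff ⇒ p·12+(1-p)·3 = p·0+(1-p)·5 ⇒ p(12) = (1-p)(2) ⇒ p = 1/7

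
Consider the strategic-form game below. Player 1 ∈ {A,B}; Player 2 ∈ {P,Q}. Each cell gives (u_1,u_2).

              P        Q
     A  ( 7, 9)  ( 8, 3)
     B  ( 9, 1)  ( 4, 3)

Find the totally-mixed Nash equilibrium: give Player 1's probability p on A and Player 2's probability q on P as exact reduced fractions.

P1 indiff ⇒ q·7+(1-q)·8 = q·9+(1-q)·4 ⇒ q(-2) = (1-q)(-4) ⇒ q = 2/3
P2 indiff ⇒ p·9+(1-p)·1 = p·3+(1-p)·3 ⇒ p(6) = (1-p)(2) ⇒ p = 1/4

P1 mixes 1/4 on A; P2 mixes 2/3 on P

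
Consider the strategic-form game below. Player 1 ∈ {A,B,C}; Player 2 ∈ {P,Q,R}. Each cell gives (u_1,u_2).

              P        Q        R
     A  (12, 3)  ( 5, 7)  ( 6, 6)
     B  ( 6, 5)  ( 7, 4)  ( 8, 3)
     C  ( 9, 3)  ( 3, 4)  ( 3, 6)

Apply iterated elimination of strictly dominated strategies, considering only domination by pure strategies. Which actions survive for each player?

IESDS → P1:{A,B} P2:{P,Q}

P1 drop C (A beats it: P:12>9 Q:5>3 R:6>3)
P2 drop R (Q beats it: A:7>6 B:4>3)
P1→{A,B} P2→{P,Q}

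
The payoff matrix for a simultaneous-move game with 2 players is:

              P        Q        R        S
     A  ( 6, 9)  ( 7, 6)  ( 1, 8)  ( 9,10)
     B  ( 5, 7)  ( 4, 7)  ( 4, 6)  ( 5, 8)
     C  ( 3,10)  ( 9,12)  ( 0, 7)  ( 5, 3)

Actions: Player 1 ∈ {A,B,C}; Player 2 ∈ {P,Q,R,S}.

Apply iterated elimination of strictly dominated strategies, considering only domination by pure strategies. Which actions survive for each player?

Survivors P1:{A,C} P2:{P,Q,S}

P2 drop R (P beats it: A:9>8 B:7>6 C:10>7)
P1 drop B (A beats it: P:6>5 Q:7>4 S:9>5)
P1→{A,C} P2→{P,Q,S}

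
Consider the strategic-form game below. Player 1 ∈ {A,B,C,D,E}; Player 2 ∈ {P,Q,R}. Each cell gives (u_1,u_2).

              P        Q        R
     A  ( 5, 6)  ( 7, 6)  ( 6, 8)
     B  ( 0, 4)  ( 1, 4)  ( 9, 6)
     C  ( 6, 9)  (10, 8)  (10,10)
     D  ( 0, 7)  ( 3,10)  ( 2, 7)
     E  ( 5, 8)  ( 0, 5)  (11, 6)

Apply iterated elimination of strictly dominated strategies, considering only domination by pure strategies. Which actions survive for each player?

P1 drop A (C beats it: P:6>5 Q:10>7 R:10>6)
P1 drop B (C beats it: P:6>0 Q:10>1 R:10>9)
P1 drop D (C beats it: P:6>0 Q:10>3 R:10>2)
P2 drop Q (P beats it: C:9>8 E:8>5)
P1→{C,E} P2→{P,R}

Remaining: P1:{C,E} P2:{P,R}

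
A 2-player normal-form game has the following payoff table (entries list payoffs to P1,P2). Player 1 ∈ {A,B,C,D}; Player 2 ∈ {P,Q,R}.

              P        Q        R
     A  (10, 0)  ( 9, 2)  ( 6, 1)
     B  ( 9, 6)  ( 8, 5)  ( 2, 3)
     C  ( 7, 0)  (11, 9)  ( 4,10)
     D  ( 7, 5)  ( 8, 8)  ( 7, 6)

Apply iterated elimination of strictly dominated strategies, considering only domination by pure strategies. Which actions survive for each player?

IESDS → P1:{A,C,D} P2:{Q,R}

P1 drop B (A beats it: P:10>9 Q:9>8 R:6>2)
P2 drop P (Q beats it: A:2>0 C:9>0 D:8>5)
P1→{A,C,D} P2→{Q,R}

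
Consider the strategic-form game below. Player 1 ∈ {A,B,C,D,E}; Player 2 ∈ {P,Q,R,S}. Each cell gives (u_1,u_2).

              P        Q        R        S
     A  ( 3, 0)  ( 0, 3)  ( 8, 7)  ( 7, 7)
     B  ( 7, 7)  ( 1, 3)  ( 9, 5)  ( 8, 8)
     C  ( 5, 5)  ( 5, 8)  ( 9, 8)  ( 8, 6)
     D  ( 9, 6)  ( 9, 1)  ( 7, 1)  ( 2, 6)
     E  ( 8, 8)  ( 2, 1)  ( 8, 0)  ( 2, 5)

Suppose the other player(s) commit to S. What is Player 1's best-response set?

u_1(A vs S) = 7
u_1(B vs S) = 8
u_1(C vs S) = 8
u_1(D vs S) = 2
u_1(E vs S) = 2
max payoff 8 at {B,C}

BR_1 = {B,C}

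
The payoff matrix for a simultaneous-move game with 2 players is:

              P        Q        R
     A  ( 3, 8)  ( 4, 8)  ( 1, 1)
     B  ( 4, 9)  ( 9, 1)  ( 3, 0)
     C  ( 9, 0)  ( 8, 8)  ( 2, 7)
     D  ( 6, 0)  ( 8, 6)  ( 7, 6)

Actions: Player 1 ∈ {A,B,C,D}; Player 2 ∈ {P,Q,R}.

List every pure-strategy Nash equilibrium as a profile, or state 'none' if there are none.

PSNE = {(D,R)}

(A,P): not NE [P1→C gives 9>3]
(A,Q): not NE [P1→B gives 9>4]
(A,R): not NE [P1→D gives 7>1; P2→Q gives 8>1]
(B,P): not NE [P1→C gives 9>4]
(B,Q): not NE [P2→P gives 9>1]
(B,R): not NE [P1→D gives 7>3; P2→P gives 9>0]
(C,P): not NE [P2→Q gives 8>0]
(C,Q): not NE [P1→B gives 9>8]
(C,R): not NE [P1→D gives 7>2; P2→Q gives 8>7]
(D,P): not NE [P1→C gives 9>6; P2→R gives 6>0]
(D,Q): not NE [P1→B gives 9>8]
(D,R): NE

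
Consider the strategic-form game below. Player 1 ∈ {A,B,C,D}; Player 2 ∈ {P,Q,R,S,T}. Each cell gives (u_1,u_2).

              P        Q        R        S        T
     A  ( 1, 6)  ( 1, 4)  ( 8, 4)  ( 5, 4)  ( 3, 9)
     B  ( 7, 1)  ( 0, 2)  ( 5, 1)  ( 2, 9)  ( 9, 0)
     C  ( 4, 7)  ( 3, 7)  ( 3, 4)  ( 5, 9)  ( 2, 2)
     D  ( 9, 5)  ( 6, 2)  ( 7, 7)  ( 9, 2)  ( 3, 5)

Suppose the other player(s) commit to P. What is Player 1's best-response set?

argmax u_1 = {D}

u_1(A vs P) = 1
u_1(B vs P) = 7
u_1(C vs P) = 4
u_1(D vs P) = 9
max payoff 9 at {D}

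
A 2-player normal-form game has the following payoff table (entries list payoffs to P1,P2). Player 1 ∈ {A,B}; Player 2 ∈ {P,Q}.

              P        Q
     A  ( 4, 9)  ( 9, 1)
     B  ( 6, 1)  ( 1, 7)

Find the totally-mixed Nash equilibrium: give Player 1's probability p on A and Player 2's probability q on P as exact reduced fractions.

p=3/7, q=4/5

P1 indiff ⇒ q·4+(1-q)·9 = q·6+(1-q)·1 ⇒ q(-2) = (1-q)(-8) ⇒ q = 4/5
P2 indiff ⇒ p·9+(1-p)·1 = p·1+(1-p)·7 ⇒ p(8) = (1-p)(6) ⇒ p = 3/7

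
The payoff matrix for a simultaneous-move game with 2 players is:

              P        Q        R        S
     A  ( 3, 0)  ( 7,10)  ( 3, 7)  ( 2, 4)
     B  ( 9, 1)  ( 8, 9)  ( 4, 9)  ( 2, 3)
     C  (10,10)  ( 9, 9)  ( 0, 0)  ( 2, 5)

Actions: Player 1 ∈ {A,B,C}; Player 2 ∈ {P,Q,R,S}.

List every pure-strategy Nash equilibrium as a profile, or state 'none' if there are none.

(A,P): not NE [P1→C gives 10>3; P2→Q gives 10>0]
(A,Q): not NE [P1→C gives 9>7]
(A,R): not NE [P1→B gives 4>3; P2→Q gives 10>7]
(A,S): not NE [P2→Q gives 10>4]
(B,P): not NE [P1→C gives 10>9; P2→R gives 9>1]
(B,Q): not NE [P1→C gives 9>8]
(B,R): NE
(B,S): not NE [P2→R gives 9>3]
(C,P): NE
(C,Q): not NE [P2→P gives 10>9]
(C,R): not NE [P1→B gives 4>0; P2→P gives 10>0]
(C,S): not NE [P2→P gives 10>5]

NE set: (B,R), (C,P)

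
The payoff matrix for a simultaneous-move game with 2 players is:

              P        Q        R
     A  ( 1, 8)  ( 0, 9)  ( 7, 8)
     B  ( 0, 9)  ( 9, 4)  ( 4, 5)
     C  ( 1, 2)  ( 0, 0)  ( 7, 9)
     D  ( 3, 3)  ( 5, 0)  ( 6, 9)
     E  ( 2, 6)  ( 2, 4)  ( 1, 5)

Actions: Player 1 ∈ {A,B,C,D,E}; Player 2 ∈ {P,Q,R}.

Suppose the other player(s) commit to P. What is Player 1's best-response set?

argmax u_1 = {D}

u_1(A vs P) = 1
u_1(B vs P) = 0
u_1(C vs P) = 1
u_1(D vs P) = 3
u_1(E vs P) = 2
max payoff 3 at {D}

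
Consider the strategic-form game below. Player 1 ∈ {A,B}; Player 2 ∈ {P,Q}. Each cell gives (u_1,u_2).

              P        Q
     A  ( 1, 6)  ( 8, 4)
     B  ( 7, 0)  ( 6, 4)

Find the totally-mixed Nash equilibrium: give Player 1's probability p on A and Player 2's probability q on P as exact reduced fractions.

(p,q) = (2/3, 1/4)

P1 indiff ⇒ q·1+(1-q)·8 = q·7+(1-q)·6 ⇒ q(-6) = (1-q)(-2) ⇒ q = 1/4
P2 indiff ⇒ p·6+(1-p)·0 = p·4+(1-p)·4 ⇒ p(2) = (1-p)(4) ⇒ p = 2/3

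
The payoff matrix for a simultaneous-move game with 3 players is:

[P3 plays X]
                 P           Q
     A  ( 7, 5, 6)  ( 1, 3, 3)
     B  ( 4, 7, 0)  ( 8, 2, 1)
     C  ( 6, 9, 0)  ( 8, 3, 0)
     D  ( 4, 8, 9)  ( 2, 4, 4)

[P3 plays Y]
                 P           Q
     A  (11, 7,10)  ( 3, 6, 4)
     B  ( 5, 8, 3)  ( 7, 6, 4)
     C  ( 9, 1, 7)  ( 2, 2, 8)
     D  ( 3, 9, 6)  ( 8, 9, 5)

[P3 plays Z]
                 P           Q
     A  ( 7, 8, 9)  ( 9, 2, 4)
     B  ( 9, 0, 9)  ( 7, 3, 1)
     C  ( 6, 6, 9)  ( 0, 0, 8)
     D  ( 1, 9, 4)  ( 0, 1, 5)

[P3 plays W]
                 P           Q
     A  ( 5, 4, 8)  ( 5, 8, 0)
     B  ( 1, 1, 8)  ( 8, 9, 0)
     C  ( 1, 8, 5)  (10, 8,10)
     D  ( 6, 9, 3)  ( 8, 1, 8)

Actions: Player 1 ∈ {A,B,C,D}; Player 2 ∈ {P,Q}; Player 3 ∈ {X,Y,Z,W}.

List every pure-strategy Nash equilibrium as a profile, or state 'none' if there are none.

NE set: (A,P,Y), (C,Q,W)

(A,P,X): not NE [P3→Y gives 10>6]
(A,P,Y): NE
(A,P,Z): not NE [P1→B gives 9>7; P3→Y gives 10>9]
(A,P,W): not NE [P1→D gives 6>5; P2→Q gives 8>4; P3→Y gives 10>8]
(A,Q,X): not NE [P1→C gives 8>1; P2→P gives 5>3; P3→Z gives 4>3]
(A,Q,Y): not NE [P1→D gives 8>3; P2→P gives 7>6]
(A,Q,Z): not NE [P2→P gives 8>2]
(A,Q,W): not NE [P1→C gives 10>5; P3→Z gives 4>0]
(B,P,X): not NE [P1→A gives 7>4; P3→Z gives 9>0]
(B,P,Y): not NE [P1→A gives 11>5; P3→Z gives 9>3]
(B,P,Z): not NE [P2→Q gives 3>0]
(B,P,W): not NE [P1→D gives 6>1; P2→Q gives 9>1; P3→Z gives 9>8]
(B,Q,X): not NE [P2→P gives 7>2; P3→Y gives 4>1]
(B,Q,Y): not NE [P1→D gives 8>7; P2→P gives 8>6]
(B,Q,Z): not NE [P1→A gives 9>7; P3→Y gives 4>1]
(B,Q,W): not NE [P1→C gives 10>8; P3→Y gives 4>0]
(C,P,X): not NE [P1→A gives 7>6; P3→Z gives 9>0]
(C,P,Y): not NE [P1→A gives 11>9; P2→Q gives 2>1; P3→Z gives 9>7]
(C,P,Z): not NE [P1→B gives 9>6]
(C,P,W): not NE [P1→D gives 6>1; P3→Z gives 9>5]
(C,Q,X): not NE [P2→P gives 9>3; P3→W gives 10>0]
(C,Q,Y): not NE [P1→D gives 8>2; P3→W gives 10>8]
(C,Q,Z): not NE [P1→A gives 9>0; P2→P gives 6>0; P3→W gives 10>8]
(C,Q,W): NE
(D,P,X): not NE [P1→A gives 7>4]
(D,P,Y): not NE [P1→A gives 11>3; P3→X gives 9>6]
(D,P,Z): not NE [P1→B gives 9>1; P3→X gives 9>4]
(D,P,W): not NE [P3→X gives 9>3]
(D,Q,X): not NE [P1→C gives 8>2; P2→P gives 8>4; P3→W gives 8>4]
(D,Q,Y): not NE [P3→W gives 8>5]
(D,Q,Z): not NE [P1→A gives 9>0; P2→P gives 9>1; P3→W gives 8>5]
(D,Q,W): not NE [P1→C gives 10>8; P2→P gives 9>1]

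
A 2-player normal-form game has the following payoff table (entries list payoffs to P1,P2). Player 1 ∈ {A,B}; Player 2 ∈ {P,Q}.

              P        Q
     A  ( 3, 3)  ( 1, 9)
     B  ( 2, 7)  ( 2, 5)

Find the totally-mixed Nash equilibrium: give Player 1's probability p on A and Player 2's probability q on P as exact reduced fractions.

(p,q) = (1/4, 1/2)

P1 indiff ⇒ q·3+(1-q)·1 = q·2+(1-q)·2 ⇒ q(1) = (1-q)(1) ⇒ q = 1/2
P2 indiff ⇒ p·3+(1-p)·7 = p·9+(1-p)·5 ⇒ p(-6) = (1-p)(-2) ⇒ p = 1/4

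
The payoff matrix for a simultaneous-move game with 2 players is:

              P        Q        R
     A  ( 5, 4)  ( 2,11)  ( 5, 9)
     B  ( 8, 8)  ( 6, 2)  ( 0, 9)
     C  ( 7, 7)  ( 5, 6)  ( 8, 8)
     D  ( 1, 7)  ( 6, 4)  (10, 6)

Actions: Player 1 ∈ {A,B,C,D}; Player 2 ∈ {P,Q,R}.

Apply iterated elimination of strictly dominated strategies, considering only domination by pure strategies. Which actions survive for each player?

P1 drop A (C beats it: P:7>5 Q:5>2 R:8>5)
P2 drop Q (P beats it: B:8>2 C:7>6 D:7>4)
P1→{B,C,D} P2→{P,R}

Survivors P1:{B,C,D} P2:{P,R}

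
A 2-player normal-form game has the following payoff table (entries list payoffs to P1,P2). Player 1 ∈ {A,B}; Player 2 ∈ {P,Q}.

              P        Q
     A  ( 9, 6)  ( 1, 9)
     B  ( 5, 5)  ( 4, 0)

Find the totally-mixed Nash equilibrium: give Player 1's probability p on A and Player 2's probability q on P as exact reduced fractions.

(p,q) = (5/8, 3/7)

P1 indiff ⇒ q·9+(1-q)·1 = q·5+(1-q)·4 ⇒ q(4) = (1-q)(3) ⇒ q = 3/7
P2 indiff ⇒ p·6+(1-p)·5 = p·9+(1-p)·0 ⇒ p(-3) = (1-p)(-5) ⇒ p = 5/8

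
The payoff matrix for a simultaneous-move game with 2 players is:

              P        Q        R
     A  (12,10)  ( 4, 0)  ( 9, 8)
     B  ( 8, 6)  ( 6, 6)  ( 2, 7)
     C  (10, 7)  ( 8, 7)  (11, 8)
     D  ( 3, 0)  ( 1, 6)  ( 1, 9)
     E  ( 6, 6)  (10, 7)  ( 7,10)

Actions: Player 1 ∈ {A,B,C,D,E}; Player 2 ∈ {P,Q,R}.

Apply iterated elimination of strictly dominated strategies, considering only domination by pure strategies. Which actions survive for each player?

P1 drop B (C beats it: P:10>8 Q:8>6 R:11>2)
P1 drop D (A beats it: P:12>3 Q:4>1 R:9>1)
P2 drop Q (R beats it: A:8>0 C:8>7 E:10>7)
P1 drop E (A beats it: P:12>6 R:9>7)
P1→{A,C} P2→{P,R}

Remaining: P1:{A,C} P2:{P,R}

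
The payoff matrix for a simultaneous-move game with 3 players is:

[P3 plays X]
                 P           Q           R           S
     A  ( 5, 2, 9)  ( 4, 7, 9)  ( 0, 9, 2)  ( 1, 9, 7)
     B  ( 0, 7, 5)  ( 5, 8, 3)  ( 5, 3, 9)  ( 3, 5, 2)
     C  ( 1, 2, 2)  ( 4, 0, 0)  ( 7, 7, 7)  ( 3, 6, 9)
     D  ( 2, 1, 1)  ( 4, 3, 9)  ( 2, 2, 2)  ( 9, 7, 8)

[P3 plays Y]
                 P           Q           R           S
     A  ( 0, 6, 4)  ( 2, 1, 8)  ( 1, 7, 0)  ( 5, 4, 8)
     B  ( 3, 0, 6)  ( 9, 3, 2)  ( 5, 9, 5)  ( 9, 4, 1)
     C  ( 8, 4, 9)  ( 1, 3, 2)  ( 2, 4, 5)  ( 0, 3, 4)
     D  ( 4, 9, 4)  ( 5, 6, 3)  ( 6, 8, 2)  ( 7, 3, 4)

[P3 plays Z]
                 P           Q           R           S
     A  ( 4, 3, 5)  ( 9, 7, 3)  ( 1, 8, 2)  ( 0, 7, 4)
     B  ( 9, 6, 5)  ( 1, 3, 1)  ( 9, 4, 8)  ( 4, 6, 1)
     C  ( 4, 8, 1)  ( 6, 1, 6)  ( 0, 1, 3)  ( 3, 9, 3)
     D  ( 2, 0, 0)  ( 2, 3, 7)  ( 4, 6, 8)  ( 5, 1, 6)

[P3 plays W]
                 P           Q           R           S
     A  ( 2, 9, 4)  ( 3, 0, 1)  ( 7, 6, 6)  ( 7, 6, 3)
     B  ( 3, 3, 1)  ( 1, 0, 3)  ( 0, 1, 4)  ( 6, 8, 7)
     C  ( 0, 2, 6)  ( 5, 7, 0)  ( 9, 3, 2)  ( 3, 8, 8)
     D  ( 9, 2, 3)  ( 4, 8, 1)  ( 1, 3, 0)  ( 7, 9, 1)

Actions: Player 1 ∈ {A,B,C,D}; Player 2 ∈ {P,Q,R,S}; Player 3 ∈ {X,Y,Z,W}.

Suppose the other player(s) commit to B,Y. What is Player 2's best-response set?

argmax u_2 = {R}

u_2(P vs B,Y) = 0
u_2(Q vs B,Y) = 3
u_2(R vs B,Y) = 9
u_2(S vs B,Y) = 4
max payoff 9 at {R}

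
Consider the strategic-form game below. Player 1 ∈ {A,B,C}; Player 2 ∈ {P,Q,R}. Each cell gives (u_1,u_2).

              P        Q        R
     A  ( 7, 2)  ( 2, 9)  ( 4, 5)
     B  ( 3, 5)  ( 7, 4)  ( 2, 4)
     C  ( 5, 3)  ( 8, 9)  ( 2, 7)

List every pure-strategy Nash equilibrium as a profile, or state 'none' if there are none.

(A,P): not NE [P2→Q gives 9>2]
(A,Q): not NE [P1→C gives 8>2]
(A,R): not NE [P2→Q gives 9>5]
(B,P): not NE [P1→A gives 7>3]
(B,Q): not NE [P1→C gives 8>7; P2→P gives 5>4]
(B,R): not NE [P1→A gives 4>2; P2→P gives 5>4]
(C,P): not NE [P1→A gives 7>5; P2→Q gives 9>3]
(C,Q): NE
(C,R): not NE [P1→A gives 4>2; P2→Q gives 9>7]

Nash profiles: (C,Q)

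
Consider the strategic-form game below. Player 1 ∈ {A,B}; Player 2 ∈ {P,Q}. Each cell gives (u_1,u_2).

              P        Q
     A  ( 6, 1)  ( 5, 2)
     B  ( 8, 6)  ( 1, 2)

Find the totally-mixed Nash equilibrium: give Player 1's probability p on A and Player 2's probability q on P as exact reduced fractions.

(p,q) = (4/5, 2/3)

P1 indiff ⇒ q·6+(1-q)·5 = q·8+(1-q)·1 ⇒ q(-2) = (1-q)(-4) ⇒ q = 2/3
P2 indiff ⇒ p·1+(1-p)·6 = p·2+(1-p)·2 ⇒ p(-1) = (1-p)(-4) ⇒ p = 4/5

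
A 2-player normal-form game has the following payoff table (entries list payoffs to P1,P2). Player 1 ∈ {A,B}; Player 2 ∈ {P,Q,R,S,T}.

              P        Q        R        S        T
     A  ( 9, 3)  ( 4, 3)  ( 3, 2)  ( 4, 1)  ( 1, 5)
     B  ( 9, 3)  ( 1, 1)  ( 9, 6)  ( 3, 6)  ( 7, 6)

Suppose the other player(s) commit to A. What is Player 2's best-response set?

argmax u_2 = {T}

u_2(P vs A) = 3
u_2(Q vs A) = 3
u_2(R vs A) = 2
u_2(S vs A) = 1
u_2(T vs A) = 5
max payoff 5 at {T}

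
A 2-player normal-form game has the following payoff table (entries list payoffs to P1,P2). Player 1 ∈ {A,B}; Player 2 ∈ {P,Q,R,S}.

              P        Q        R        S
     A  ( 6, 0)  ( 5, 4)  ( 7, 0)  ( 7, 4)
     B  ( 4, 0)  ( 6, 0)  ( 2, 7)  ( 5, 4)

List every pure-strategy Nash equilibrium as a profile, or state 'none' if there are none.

NE set: (A,S)

(A,P): not NE [P2→S gives 4>0]
(A,Q): not NE [P1→B gives 6>5]
(A,R): not NE [P2→S gives 4>0]
(A,S): NE
(B,P): not NE [P1→A gives 6>4; P2→R gives 7>0]
(B,Q): not NE [P2→R gives 7>0]
(B,R): not NE [P1→A gives 7>2]
(B,S): not NE [P1→A gives 7>5; P2→R gives 7>4]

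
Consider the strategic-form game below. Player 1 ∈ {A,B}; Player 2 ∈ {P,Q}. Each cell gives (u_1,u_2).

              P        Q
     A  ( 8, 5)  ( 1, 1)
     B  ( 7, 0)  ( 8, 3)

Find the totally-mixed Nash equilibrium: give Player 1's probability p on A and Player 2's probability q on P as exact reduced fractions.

(p,q) = (3/7, 7/8)

P1 indiff ⇒ q·8+(1-q)·1 = q·7+(1-q)·8 ⇒ q(1) = (1-q)(7) ⇒ q = 7/8
P2 indiff ⇒ p·5+(1-p)·0 = p·1+(1-p)·3 ⇒ p(4) = (1-p)(3) ⇒ p = 3/7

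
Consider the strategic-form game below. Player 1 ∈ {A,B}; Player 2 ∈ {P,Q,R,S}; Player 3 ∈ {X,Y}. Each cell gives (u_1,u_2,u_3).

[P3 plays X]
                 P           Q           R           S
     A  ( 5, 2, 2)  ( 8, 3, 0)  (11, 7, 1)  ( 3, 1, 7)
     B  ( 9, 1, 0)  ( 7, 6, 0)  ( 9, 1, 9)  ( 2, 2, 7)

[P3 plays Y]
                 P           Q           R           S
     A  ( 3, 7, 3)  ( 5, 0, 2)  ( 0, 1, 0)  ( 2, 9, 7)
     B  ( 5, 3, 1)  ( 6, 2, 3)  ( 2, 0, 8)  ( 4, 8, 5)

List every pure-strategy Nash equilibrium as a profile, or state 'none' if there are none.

NE set: (A,R,X)

(A,P,X): not NE [P1→B gives 9>5; P2→R gives 7>2; P3→Y gives 3>2]
(A,P,Y): not NE [P1→B gives 5>3; P2→S gives 9>7]
(A,Q,X): not NE [P2→R gives 7>3; P3→Y gives 2>0]
(A,Q,Y): not NE [P1→B gives 6>5; P2→S gives 9>0]
(A,R,X): NE
(A,R,Y): not NE [P1→B gives 2>0; P2→S gives 9>1; P3→X gives 1>0]
(A,S,X): not NE [P2→R gives 7>1]
(A,S,Y): not NE [P1→B gives 4>2]
(B,P,X): not NE [P2→Q gives 6>1; P3→Y gives 1>0]
(B,P,Y): not NE [P2→S gives 8>3]
(B,Q,X): not NE [P1→A gives 8>7; P3→Y gives 3>0]
(B,Q,Y): not NE [P2→S gives 8>2]
(B,R,X): not NE [P1→A gives 11>9; P2→Q gives 6>1]
(B,R,Y): not NE [P2→S gives 8>0; P3→X gives 9>8]
(B,S,X): not NE [P1→A gives 3>2; P2→Q gives 6>2]
(B,S,Y): not NE [P3→X gives 7>5]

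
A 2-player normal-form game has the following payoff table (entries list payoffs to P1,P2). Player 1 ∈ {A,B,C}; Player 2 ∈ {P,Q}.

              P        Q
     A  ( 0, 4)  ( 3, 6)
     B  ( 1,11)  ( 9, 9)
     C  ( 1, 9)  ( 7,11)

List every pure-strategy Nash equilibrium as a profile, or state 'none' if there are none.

(A,P): not NE [P1→C gives 1>0; P2→Q gives 6>4]
(A,Q): not NE [P1→B gives 9>3]
(B,P): NE
(B,Q): not NE [P2→P gives 11>9]
(C,P): not NE [P2→Q gives 11>9]
(C,Q): not NE [P1→B gives 9>7]

Nash profiles: (B,P)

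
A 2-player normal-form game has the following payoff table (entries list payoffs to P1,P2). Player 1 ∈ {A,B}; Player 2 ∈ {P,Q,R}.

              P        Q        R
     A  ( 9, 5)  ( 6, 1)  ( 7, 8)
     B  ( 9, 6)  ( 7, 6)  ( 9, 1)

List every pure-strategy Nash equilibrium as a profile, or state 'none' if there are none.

(A,P): not NE [P2→R gives 8>5]
(A,Q): not NE [P1→B gives 7>6; P2→R gives 8>1]
(A,R): not NE [P1→B gives 9>7]
(B,P): NE
(B,Q): NE
(B,R): not NE [P2→Q gives 6>1]

Nash profiles: (B,P), (B,Q)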